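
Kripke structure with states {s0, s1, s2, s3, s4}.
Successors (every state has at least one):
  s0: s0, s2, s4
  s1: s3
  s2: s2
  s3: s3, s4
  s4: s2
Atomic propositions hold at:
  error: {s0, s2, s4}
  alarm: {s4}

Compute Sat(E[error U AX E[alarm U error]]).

{s0, s2, s4}

E[alarm U error]: least fixpoint, start Z0 = Sat(error) = {s0, s2, s4}, add states in Sat(alarm) with some successor in Z. Already a fixed point.
Sat(E[alarm U error]) = {s0, s2, s4}
Sat(AX E[alarm U error]) = {s : every successor in {s0, s2, s4}} = {s0, s2, s4}
E[error U AX E[alarm U error]]: least fixpoint, start Z0 = Sat(AX E[alarm U error]) = {s0, s2, s4}, add states in Sat(error) with some successor in Z. Already a fixed point.
Sat(E[error U AX E[alarm U error]]) = {s0, s2, s4}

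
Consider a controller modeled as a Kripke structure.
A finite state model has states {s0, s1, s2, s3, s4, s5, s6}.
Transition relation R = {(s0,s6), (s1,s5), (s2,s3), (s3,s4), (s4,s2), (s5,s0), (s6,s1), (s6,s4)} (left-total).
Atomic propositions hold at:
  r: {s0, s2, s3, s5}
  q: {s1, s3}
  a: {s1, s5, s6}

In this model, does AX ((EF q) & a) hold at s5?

No

EF q: least fixpoint, start Z0 = {s1, s3}, add states with some successor in Z. Z1 = {s1, s2, s3, s6}; Z2 = {s0, s1, s2, s3, s4, s6}; Z3 = {s0, s1, s2, s3, s4, s5, s6}; fixed.
Sat(EF q) = {s0, s1, s2, s3, s4, s5, s6}
Sat((EF q) & a) = {s1, s5, s6}
Sat(AX ((EF q) & a)) = {s : every successor in {s1, s5, s6}} = {s0, s1}
s5 ∉ Sat(AX ((EF q) & a)) = {s0, s1}, so the formula does not hold at s5.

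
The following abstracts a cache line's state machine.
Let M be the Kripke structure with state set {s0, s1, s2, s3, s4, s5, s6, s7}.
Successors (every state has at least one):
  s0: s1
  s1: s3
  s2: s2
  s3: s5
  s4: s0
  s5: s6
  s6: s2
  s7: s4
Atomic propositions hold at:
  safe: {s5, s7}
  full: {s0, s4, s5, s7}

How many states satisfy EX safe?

1

Sat(EX safe) = {s : some successor in {s5, s7}} = {s3}
|Sat(EX safe)| = |{s3}| = 1.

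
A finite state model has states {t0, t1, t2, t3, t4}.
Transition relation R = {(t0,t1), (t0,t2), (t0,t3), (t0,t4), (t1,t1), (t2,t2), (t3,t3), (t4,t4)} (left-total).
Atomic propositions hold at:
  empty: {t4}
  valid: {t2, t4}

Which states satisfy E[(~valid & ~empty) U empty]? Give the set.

{t0, t4}

Sat(~valid) = {t0, t1, t3}
Sat(~empty) = {t0, t1, t2, t3}
Sat(~valid & ~empty) = {t0, t1, t3}
E[(~valid & ~empty) U empty]: least fixpoint, start Z0 = Sat(empty) = {t4}, add states in Sat(~valid & ~empty) with some successor in Z. Z1 = {t0, t4}; fixed.
Sat(E[(~valid & ~empty) U empty]) = {t0, t4}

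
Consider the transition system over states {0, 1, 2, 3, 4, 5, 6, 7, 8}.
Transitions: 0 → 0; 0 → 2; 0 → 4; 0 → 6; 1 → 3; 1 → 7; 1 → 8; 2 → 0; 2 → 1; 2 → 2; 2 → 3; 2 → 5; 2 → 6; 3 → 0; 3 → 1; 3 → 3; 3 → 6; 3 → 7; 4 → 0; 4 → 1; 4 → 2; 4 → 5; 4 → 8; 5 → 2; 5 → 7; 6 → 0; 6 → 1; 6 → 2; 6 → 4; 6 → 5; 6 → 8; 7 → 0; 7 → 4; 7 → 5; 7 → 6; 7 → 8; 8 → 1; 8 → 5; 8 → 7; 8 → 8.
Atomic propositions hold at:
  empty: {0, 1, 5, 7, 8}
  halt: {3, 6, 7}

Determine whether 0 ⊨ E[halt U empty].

E[halt U empty]: least fixpoint, start Z0 = Sat(empty) = {0, 1, 5, 7, 8}, add states in Sat(halt) with some successor in Z. Z1 = {0, 1, 3, 5, 6, 7, 8}; fixed.
Sat(E[halt U empty]) = {0, 1, 3, 5, 6, 7, 8}
0 ∈ Sat(E[halt U empty]) = {0, 1, 3, 5, 6, 7, 8}, so the formula holds at 0.

Yes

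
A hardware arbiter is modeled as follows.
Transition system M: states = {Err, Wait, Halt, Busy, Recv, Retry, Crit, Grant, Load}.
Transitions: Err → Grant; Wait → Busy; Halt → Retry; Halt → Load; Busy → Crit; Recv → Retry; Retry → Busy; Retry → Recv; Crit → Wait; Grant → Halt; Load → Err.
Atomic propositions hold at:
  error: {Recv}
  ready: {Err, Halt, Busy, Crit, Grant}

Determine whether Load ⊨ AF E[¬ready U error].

No

Sat(¬ready) = {Wait, Recv, Retry, Load}
E[¬ready U error]: least fixpoint, start Z0 = Sat(error) = {Recv}, add states in Sat(¬ready) with some successor in Z. Z1 = {Recv, Retry}; fixed.
Sat(E[¬ready U error]) = {Recv, Retry}
AF E[¬ready U error]: least fixpoint, start Z0 = {Recv, Retry}, add states with every successor in Z. Already a fixed point.
Sat(AF E[¬ready U error]) = {Recv, Retry}
Load ∉ Sat(AF E[¬ready U error]) = {Recv, Retry}, so the formula does not hold at Load.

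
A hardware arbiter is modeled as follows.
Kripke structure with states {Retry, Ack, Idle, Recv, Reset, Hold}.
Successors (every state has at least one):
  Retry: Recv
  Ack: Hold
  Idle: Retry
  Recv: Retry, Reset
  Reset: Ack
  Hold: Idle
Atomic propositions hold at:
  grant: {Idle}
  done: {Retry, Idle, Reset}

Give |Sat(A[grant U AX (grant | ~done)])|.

5

Sat(~done) = {Ack, Recv, Hold}
Sat(grant | ~done) = {Ack, Idle, Recv, Hold}
Sat(AX (grant | ~done)) = {s : every successor in {Ack, Idle, Recv, Hold}} = {Retry, Ack, Reset, Hold}
A[grant U AX (grant | ~done)]: least fixpoint, start Z0 = Sat(AX (grant | ~done)) = {Retry, Ack, Reset, Hold}, add states in Sat(grant) with every successor in Z. Z1 = {Retry, Ack, Idle, Reset, Hold}; fixed.
Sat(A[grant U AX (grant | ~done)]) = {Retry, Ack, Idle, Reset, Hold}
|Sat(A[grant U AX (grant | ~done)])| = |{Retry, Ack, Idle, Reset, Hold}| = 5.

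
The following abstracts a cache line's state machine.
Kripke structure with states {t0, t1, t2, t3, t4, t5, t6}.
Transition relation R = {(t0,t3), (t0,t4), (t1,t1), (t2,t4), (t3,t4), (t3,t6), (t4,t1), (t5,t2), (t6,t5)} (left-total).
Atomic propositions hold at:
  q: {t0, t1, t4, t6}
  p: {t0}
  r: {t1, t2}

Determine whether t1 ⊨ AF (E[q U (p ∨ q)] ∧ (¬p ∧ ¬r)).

Sat(p ∨ q) = {t0, t1, t4, t6}
E[q U (p ∨ q)]: least fixpoint, start Z0 = Sat((p ∨ q)) = {t0, t1, t4, t6}, add states in Sat(q) with some successor in Z. Already a fixed point.
Sat(E[q U (p ∨ q)]) = {t0, t1, t4, t6}
Sat(¬p) = {t1, t2, t3, t4, t5, t6}
Sat(¬r) = {t0, t3, t4, t5, t6}
Sat(¬p ∧ ¬r) = {t3, t4, t5, t6}
Sat(E[q U (p ∨ q)] ∧ (¬p ∧ ¬r)) = {t4, t6}
AF (E[q U (p ∨ q)] ∧ (¬p ∧ ¬r)): least fixpoint, start Z0 = {t4, t6}, add states with every successor in Z. Z1 = {t2, t3, t4, t6}; Z2 = {t0, t2, t3, t4, t5, t6}; fixed.
Sat(AF (E[q U (p ∨ q)] ∧ (¬p ∧ ¬r))) = {t0, t2, t3, t4, t5, t6}
t1 ∉ Sat(AF (E[q U (p ∨ q)] ∧ (¬p ∧ ¬r))) = {t0, t2, t3, t4, t5, t6}, so the formula does not hold at t1.

No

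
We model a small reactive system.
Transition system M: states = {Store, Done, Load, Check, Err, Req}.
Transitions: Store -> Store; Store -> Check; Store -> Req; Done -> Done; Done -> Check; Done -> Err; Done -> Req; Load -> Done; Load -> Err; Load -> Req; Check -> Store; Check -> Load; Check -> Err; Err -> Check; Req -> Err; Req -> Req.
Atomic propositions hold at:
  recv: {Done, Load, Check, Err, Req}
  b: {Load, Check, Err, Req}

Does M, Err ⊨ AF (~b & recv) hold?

Sat(~b) = {Store, Done}
Sat(~b & recv) = {Done}
AF (~b & recv): least fixpoint, start Z0 = {Done}, add states with every successor in Z. Already a fixed point.
Sat(AF (~b & recv)) = {Done}
Err ∉ Sat(AF (~b & recv)) = {Done}, so the formula does not hold at Err.

No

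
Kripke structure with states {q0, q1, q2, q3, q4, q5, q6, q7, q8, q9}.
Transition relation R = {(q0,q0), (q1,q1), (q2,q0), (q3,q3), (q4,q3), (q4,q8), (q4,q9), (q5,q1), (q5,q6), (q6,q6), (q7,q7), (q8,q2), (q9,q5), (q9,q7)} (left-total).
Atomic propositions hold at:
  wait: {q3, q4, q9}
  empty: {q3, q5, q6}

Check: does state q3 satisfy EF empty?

Yes

EF empty: least fixpoint, start Z0 = {q3, q5, q6}, add states with some successor in Z. Z1 = {q3, q4, q5, q6, q9}; fixed.
Sat(EF empty) = {q3, q4, q5, q6, q9}
q3 ∈ Sat(EF empty) = {q3, q4, q5, q6, q9}, so the formula holds at q3.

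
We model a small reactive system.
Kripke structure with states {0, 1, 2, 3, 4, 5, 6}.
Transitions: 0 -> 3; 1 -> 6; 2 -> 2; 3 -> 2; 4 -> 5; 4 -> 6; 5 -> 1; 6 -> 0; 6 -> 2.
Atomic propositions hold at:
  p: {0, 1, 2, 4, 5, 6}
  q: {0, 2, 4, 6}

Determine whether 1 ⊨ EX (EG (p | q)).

Sat(p | q) = {0, 1, 2, 4, 5, 6}
EG (p | q): greatest fixpoint, start Z0 = {0, 1, 2, 4, 5, 6}, keep only states in Sat with some successor in Z. Z1 = {1, 2, 4, 5, 6}; fixed.
Sat(EG (p | q)) = {1, 2, 4, 5, 6}
Sat(EX (EG (p | q))) = {s : some successor in {1, 2, 4, 5, 6}} = {1, 2, 3, 4, 5, 6}
1 ∈ Sat(EX (EG (p | q))) = {1, 2, 3, 4, 5, 6}, so the formula holds at 1.

Yes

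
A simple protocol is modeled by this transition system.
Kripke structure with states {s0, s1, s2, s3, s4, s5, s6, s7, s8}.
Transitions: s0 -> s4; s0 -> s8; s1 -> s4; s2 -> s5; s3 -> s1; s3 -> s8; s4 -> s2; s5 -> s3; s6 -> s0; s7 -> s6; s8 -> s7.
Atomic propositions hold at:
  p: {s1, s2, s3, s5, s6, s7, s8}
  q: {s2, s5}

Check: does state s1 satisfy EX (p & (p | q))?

No

Sat(p | q) = {s1, s2, s3, s5, s6, s7, s8}
Sat(p & (p | q)) = {s1, s2, s3, s5, s6, s7, s8}
Sat(EX (p & (p | q))) = {s : some successor in {s1, s2, s3, s5, s6, s7, s8}} = {s0, s2, s3, s4, s5, s7, s8}
s1 ∉ Sat(EX (p & (p | q))) = {s0, s2, s3, s4, s5, s7, s8}, so the formula does not hold at s1.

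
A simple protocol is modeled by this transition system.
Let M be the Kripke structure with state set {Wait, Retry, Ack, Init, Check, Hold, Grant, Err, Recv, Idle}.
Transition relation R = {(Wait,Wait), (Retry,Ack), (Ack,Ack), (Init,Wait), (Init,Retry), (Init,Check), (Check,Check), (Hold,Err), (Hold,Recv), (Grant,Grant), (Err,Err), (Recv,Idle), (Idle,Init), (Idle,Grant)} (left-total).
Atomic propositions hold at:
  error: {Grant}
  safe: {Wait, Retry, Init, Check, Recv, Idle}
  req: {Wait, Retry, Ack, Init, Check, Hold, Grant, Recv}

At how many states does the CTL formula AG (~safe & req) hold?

Sat(~safe) = {Ack, Hold, Grant, Err}
Sat(~safe & req) = {Ack, Hold, Grant}
AG (~safe & req): greatest fixpoint, start Z0 = {Ack, Hold, Grant}, keep only states in Sat with every successor in Z. Z1 = {Ack, Grant}; fixed.
Sat(AG (~safe & req)) = {Ack, Grant}
|Sat(AG (~safe & req))| = |{Ack, Grant}| = 2.

2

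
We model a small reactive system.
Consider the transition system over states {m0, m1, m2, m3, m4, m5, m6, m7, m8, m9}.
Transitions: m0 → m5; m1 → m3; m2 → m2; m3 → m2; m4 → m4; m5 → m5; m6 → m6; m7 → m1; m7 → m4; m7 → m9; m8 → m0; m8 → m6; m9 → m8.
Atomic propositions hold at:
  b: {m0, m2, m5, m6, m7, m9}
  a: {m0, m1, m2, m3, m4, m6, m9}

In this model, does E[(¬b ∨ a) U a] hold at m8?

Sat(¬b) = {m1, m3, m4, m8}
Sat(¬b ∨ a) = {m0, m1, m2, m3, m4, m6, m8, m9}
E[(¬b ∨ a) U a]: least fixpoint, start Z0 = Sat(a) = {m0, m1, m2, m3, m4, m6, m9}, add states in Sat(¬b ∨ a) with some successor in Z. Z1 = {m0, m1, m2, m3, m4, m6, m8, m9}; fixed.
Sat(E[(¬b ∨ a) U a]) = {m0, m1, m2, m3, m4, m6, m8, m9}
m8 ∈ Sat(E[(¬b ∨ a) U a]) = {m0, m1, m2, m3, m4, m6, m8, m9}, so the formula holds at m8.

Yes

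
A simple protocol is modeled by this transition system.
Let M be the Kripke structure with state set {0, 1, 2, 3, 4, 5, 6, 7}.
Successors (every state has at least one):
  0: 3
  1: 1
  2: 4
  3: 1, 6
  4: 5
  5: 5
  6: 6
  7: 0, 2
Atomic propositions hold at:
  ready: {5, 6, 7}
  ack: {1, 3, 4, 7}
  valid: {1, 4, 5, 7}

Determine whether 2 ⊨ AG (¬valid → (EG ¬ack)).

No

Sat(¬valid) = {0, 2, 3, 6}
Sat(¬ack) = {0, 2, 5, 6}
EG ¬ack: greatest fixpoint, start Z0 = {0, 2, 5, 6}, keep only states in Sat with some successor in Z. Z1 = {5, 6}; fixed.
Sat(EG ¬ack) = {5, 6}
Sat(¬valid → (EG ¬ack)) = {1, 4, 5, 6, 7}
AG (¬valid → (EG ¬ack)): greatest fixpoint, start Z0 = {1, 4, 5, 6, 7}, keep only states in Sat with every successor in Z. Z1 = {1, 4, 5, 6}; fixed.
Sat(AG (¬valid → (EG ¬ack))) = {1, 4, 5, 6}
2 ∉ Sat(AG (¬valid → (EG ¬ack))) = {1, 4, 5, 6}, so the formula does not hold at 2.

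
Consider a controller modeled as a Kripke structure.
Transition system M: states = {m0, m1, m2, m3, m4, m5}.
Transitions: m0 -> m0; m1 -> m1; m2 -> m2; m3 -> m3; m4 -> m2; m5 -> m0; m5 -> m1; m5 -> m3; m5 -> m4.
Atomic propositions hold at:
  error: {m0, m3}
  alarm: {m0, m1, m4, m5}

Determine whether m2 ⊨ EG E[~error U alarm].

No

Sat(~error) = {m1, m2, m4, m5}
E[~error U alarm]: least fixpoint, start Z0 = Sat(alarm) = {m0, m1, m4, m5}, add states in Sat(~error) with some successor in Z. Already a fixed point.
Sat(E[~error U alarm]) = {m0, m1, m4, m5}
EG E[~error U alarm]: greatest fixpoint, start Z0 = {m0, m1, m4, m5}, keep only states in Sat with some successor in Z. Z1 = {m0, m1, m5}; fixed.
Sat(EG E[~error U alarm]) = {m0, m1, m5}
m2 ∉ Sat(EG E[~error U alarm]) = {m0, m1, m5}, so the formula does not hold at m2.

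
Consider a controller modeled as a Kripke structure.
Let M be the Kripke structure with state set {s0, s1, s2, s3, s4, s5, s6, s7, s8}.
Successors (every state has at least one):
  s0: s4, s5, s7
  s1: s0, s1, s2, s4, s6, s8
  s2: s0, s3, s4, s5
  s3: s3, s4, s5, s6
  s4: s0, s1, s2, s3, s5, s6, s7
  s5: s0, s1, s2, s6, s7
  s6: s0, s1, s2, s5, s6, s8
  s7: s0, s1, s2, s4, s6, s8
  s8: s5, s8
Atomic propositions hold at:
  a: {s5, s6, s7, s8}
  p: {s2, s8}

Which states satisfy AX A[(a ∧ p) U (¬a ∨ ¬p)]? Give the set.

Sat(a ∧ p) = {s8}
Sat(¬a) = {s0, s1, s2, s3, s4}
Sat(¬p) = {s0, s1, s3, s4, s5, s6, s7}
Sat(¬a ∨ ¬p) = {s0, s1, s2, s3, s4, s5, s6, s7}
A[(a ∧ p) U (¬a ∨ ¬p)]: least fixpoint, start Z0 = Sat((¬a ∨ ¬p)) = {s0, s1, s2, s3, s4, s5, s6, s7}, add states in Sat(a ∧ p) with every successor in Z. Already a fixed point.
Sat(A[(a ∧ p) U (¬a ∨ ¬p)]) = {s0, s1, s2, s3, s4, s5, s6, s7}
Sat(AX A[(a ∧ p) U (¬a ∨ ¬p)]) = {s : every successor in {s0, s1, s2, s3, s4, s5, s6, s7}} = {s0, s2, s3, s4, s5}

{s0, s2, s3, s4, s5}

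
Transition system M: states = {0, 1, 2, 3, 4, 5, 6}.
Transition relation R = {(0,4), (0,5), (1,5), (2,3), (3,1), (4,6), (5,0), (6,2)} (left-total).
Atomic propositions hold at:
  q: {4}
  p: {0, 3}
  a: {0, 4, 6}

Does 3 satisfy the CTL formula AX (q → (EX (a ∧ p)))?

Yes

Sat(a ∧ p) = {0}
Sat(EX (a ∧ p)) = {s : some successor in {0}} = {5}
Sat(q → (EX (a ∧ p))) = {0, 1, 2, 3, 5, 6}
Sat(AX (q → (EX (a ∧ p)))) = {s : every successor in {0, 1, 2, 3, 5, 6}} = {1, 2, 3, 4, 5, 6}
3 ∈ Sat(AX (q → (EX (a ∧ p)))) = {1, 2, 3, 4, 5, 6}, so the formula holds at 3.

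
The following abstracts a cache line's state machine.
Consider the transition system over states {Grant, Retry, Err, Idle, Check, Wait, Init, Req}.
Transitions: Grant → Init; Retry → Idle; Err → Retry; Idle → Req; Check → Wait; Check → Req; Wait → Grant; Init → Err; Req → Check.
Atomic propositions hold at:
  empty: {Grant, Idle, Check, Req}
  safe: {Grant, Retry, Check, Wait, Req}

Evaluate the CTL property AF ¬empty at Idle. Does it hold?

Sat(¬empty) = {Retry, Err, Wait, Init}
AF ¬empty: least fixpoint, start Z0 = {Retry, Err, Wait, Init}, add states with every successor in Z. Z1 = {Grant, Retry, Err, Wait, Init}; fixed.
Sat(AF ¬empty) = {Grant, Retry, Err, Wait, Init}
Idle ∉ Sat(AF ¬empty) = {Grant, Retry, Err, Wait, Init}, so the formula does not hold at Idle.

No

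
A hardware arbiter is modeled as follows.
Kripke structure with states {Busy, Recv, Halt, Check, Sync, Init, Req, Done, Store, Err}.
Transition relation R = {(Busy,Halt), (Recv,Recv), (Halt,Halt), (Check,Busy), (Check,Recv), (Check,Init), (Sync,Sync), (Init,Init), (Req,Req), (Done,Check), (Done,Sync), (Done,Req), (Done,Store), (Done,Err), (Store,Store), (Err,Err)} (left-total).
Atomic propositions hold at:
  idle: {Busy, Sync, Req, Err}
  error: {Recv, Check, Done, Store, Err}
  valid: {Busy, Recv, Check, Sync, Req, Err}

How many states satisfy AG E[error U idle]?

3

E[error U idle]: least fixpoint, start Z0 = Sat(idle) = {Busy, Sync, Req, Err}, add states in Sat(error) with some successor in Z. Z1 = {Busy, Check, Sync, Req, Done, Err}; fixed.
Sat(E[error U idle]) = {Busy, Check, Sync, Req, Done, Err}
AG E[error U idle]: greatest fixpoint, start Z0 = {Busy, Check, Sync, Req, Done, Err}, keep only states in Sat with every successor in Z. Z1 = {Sync, Req, Err}; fixed.
Sat(AG E[error U idle]) = {Sync, Req, Err}
|Sat(AG E[error U idle])| = |{Sync, Req, Err}| = 3.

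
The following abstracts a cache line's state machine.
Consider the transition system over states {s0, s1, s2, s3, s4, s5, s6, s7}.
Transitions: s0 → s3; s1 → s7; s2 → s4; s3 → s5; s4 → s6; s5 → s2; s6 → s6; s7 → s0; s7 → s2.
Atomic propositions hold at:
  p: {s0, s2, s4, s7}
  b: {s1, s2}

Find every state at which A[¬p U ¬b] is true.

Sat(¬p) = {s1, s3, s5, s6}
Sat(¬b) = {s0, s3, s4, s5, s6, s7}
A[¬p U ¬b]: least fixpoint, start Z0 = Sat(¬b) = {s0, s3, s4, s5, s6, s7}, add states in Sat(¬p) with every successor in Z. Z1 = {s0, s1, s3, s4, s5, s6, s7}; fixed.
Sat(A[¬p U ¬b]) = {s0, s1, s3, s4, s5, s6, s7}

{s0, s1, s3, s4, s5, s6, s7}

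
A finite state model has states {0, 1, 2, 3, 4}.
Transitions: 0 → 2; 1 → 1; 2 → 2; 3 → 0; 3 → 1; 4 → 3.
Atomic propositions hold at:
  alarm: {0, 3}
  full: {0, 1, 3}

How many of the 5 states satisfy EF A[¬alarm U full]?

Sat(¬alarm) = {1, 2, 4}
A[¬alarm U full]: least fixpoint, start Z0 = Sat(full) = {0, 1, 3}, add states in Sat(¬alarm) with every successor in Z. Z1 = {0, 1, 3, 4}; fixed.
Sat(A[¬alarm U full]) = {0, 1, 3, 4}
EF A[¬alarm U full]: least fixpoint, start Z0 = {0, 1, 3, 4}, add states with some successor in Z. Already a fixed point.
Sat(EF A[¬alarm U full]) = {0, 1, 3, 4}
|Sat(EF A[¬alarm U full])| = |{0, 1, 3, 4}| = 4.

4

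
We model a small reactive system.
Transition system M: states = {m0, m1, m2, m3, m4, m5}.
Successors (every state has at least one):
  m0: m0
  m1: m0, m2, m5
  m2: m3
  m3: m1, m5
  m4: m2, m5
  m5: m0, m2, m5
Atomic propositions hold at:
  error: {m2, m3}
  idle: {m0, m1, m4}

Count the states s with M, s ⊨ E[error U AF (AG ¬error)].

Sat(¬error) = {m0, m1, m4, m5}
AG ¬error: greatest fixpoint, start Z0 = {m0, m1, m4, m5}, keep only states in Sat with every successor in Z. Z1 = {m0}; fixed.
Sat(AG ¬error) = {m0}
AF (AG ¬error): least fixpoint, start Z0 = {m0}, add states with every successor in Z. Already a fixed point.
Sat(AF (AG ¬error)) = {m0}
E[error U AF (AG ¬error)]: least fixpoint, start Z0 = Sat(AF (AG ¬error)) = {m0}, add states in Sat(error) with some successor in Z. Already a fixed point.
Sat(E[error U AF (AG ¬error)]) = {m0}
|Sat(E[error U AF (AG ¬error)])| = |{m0}| = 1.

1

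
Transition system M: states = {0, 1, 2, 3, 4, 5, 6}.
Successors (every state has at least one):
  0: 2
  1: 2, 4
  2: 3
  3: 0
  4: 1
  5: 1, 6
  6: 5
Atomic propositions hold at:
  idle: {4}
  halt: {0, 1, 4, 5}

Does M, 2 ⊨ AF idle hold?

AF idle: least fixpoint, start Z0 = {4}, add states with every successor in Z. Already a fixed point.
Sat(AF idle) = {4}
2 ∉ Sat(AF idle) = {4}, so the formula does not hold at 2.

No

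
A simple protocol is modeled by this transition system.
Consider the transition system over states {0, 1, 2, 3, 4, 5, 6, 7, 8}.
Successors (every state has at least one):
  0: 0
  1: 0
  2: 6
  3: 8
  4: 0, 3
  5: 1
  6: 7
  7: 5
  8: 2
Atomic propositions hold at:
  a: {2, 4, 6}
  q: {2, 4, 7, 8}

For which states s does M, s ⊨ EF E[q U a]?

E[q U a]: least fixpoint, start Z0 = Sat(a) = {2, 4, 6}, add states in Sat(q) with some successor in Z. Z1 = {2, 4, 6, 8}; fixed.
Sat(E[q U a]) = {2, 4, 6, 8}
EF E[q U a]: least fixpoint, start Z0 = {2, 4, 6, 8}, add states with some successor in Z. Z1 = {2, 3, 4, 6, 8}; fixed.
Sat(EF E[q U a]) = {2, 3, 4, 6, 8}

{2, 3, 4, 6, 8}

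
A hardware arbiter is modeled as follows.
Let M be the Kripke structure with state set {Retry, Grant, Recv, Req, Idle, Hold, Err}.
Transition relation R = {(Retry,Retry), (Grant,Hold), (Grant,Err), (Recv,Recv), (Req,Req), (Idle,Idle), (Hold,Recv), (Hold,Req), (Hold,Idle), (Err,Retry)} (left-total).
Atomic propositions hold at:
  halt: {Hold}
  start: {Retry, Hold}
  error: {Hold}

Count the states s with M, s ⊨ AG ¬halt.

5

Sat(¬halt) = {Retry, Grant, Recv, Req, Idle, Err}
AG ¬halt: greatest fixpoint, start Z0 = {Retry, Grant, Recv, Req, Idle, Err}, keep only states in Sat with every successor in Z. Z1 = {Retry, Recv, Req, Idle, Err}; fixed.
Sat(AG ¬halt) = {Retry, Recv, Req, Idle, Err}
|Sat(AG ¬halt)| = |{Retry, Recv, Req, Idle, Err}| = 5.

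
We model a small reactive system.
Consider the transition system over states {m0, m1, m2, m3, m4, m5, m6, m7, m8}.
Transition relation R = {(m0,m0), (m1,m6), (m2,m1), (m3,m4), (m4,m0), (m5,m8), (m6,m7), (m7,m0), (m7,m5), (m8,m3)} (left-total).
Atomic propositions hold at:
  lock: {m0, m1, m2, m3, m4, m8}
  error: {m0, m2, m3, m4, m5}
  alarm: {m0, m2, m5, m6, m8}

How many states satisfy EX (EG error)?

EG error: greatest fixpoint, start Z0 = {m0, m2, m3, m4, m5}, keep only states in Sat with some successor in Z. Z1 = {m0, m3, m4}; fixed.
Sat(EG error) = {m0, m3, m4}
Sat(EX (EG error)) = {s : some successor in {m0, m3, m4}} = {m0, m3, m4, m7, m8}
|Sat(EX (EG error))| = |{m0, m3, m4, m7, m8}| = 5.

5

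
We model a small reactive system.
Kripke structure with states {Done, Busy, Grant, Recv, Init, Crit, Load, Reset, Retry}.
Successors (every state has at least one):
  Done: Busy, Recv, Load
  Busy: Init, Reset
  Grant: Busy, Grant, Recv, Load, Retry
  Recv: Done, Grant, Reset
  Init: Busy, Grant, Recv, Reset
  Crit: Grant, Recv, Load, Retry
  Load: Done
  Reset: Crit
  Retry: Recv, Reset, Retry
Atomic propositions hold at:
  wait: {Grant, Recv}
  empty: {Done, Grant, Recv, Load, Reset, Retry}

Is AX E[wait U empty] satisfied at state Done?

E[wait U empty]: least fixpoint, start Z0 = Sat(empty) = {Done, Grant, Recv, Load, Reset, Retry}, add states in Sat(wait) with some successor in Z. Already a fixed point.
Sat(E[wait U empty]) = {Done, Grant, Recv, Load, Reset, Retry}
Sat(AX E[wait U empty]) = {s : every successor in {Done, Grant, Recv, Load, Reset, Retry}} = {Recv, Crit, Load, Retry}
Done ∉ Sat(AX E[wait U empty]) = {Recv, Crit, Load, Retry}, so the formula does not hold at Done.

No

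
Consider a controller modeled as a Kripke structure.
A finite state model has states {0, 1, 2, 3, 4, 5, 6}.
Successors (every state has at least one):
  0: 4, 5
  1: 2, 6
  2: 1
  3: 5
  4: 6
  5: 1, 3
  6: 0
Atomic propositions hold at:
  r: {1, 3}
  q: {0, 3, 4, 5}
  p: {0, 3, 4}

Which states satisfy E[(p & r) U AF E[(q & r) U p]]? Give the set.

{0, 3, 4, 6}

Sat(p & r) = {3}
Sat(q & r) = {3}
E[(q & r) U p]: least fixpoint, start Z0 = Sat(p) = {0, 3, 4}, add states in Sat(q & r) with some successor in Z. Already a fixed point.
Sat(E[(q & r) U p]) = {0, 3, 4}
AF E[(q & r) U p]: least fixpoint, start Z0 = {0, 3, 4}, add states with every successor in Z. Z1 = {0, 3, 4, 6}; fixed.
Sat(AF E[(q & r) U p]) = {0, 3, 4, 6}
E[(p & r) U AF E[(q & r) U p]]: least fixpoint, start Z0 = Sat(AF E[(q & r) U p]) = {0, 3, 4, 6}, add states in Sat(p & r) with some successor in Z. Already a fixed point.
Sat(E[(p & r) U AF E[(q & r) U p]]) = {0, 3, 4, 6}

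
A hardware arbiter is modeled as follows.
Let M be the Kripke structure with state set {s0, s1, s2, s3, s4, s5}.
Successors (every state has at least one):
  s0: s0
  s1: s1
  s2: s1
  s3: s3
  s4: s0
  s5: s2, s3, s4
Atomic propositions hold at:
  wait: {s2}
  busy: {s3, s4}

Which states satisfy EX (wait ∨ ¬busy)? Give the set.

{s0, s1, s2, s4, s5}

Sat(¬busy) = {s0, s1, s2, s5}
Sat(wait ∨ ¬busy) = {s0, s1, s2, s5}
Sat(EX (wait ∨ ¬busy)) = {s : some successor in {s0, s1, s2, s5}} = {s0, s1, s2, s4, s5}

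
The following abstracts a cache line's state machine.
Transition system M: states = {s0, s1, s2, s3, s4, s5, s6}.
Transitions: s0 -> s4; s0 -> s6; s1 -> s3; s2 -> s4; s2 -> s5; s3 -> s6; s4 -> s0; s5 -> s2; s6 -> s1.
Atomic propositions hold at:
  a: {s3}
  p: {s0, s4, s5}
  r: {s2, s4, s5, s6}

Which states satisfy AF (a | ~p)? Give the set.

{s1, s2, s3, s5, s6}

Sat(~p) = {s1, s2, s3, s6}
Sat(a | ~p) = {s1, s2, s3, s6}
AF (a | ~p): least fixpoint, start Z0 = {s1, s2, s3, s6}, add states with every successor in Z. Z1 = {s1, s2, s3, s5, s6}; fixed.
Sat(AF (a | ~p)) = {s1, s2, s3, s5, s6}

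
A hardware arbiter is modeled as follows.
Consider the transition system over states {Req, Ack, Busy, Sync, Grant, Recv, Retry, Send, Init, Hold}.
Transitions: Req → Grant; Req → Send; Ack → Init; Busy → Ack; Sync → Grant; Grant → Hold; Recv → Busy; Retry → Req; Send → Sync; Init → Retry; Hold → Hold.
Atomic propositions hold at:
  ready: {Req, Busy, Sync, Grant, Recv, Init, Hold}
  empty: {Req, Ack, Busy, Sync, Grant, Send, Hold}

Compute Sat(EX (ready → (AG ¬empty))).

{Req, Busy, Init}

Sat(¬empty) = {Recv, Retry, Init}
AG ¬empty: greatest fixpoint, start Z0 = {Recv, Retry, Init}, keep only states in Sat with every successor in Z. Z1 = {Init}; Z2 = ∅; fixed.
Sat(AG ¬empty) = ∅
Sat(ready → (AG ¬empty)) = {Ack, Retry, Send}
Sat(EX (ready → (AG ¬empty))) = {s : some successor in {Ack, Retry, Send}} = {Req, Busy, Init}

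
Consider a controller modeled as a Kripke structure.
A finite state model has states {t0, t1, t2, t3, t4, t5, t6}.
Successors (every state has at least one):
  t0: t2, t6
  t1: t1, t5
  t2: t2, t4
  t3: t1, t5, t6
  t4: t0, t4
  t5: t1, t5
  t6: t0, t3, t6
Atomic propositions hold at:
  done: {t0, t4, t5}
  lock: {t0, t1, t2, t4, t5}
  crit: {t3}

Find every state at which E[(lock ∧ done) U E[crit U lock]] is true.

{t0, t1, t2, t3, t4, t5}

Sat(lock ∧ done) = {t0, t4, t5}
E[crit U lock]: least fixpoint, start Z0 = Sat(lock) = {t0, t1, t2, t4, t5}, add states in Sat(crit) with some successor in Z. Z1 = {t0, t1, t2, t3, t4, t5}; fixed.
Sat(E[crit U lock]) = {t0, t1, t2, t3, t4, t5}
E[(lock ∧ done) U E[crit U lock]]: least fixpoint, start Z0 = Sat(E[crit U lock]) = {t0, t1, t2, t3, t4, t5}, add states in Sat(lock ∧ done) with some successor in Z. Already a fixed point.
Sat(E[(lock ∧ done) U E[crit U lock]]) = {t0, t1, t2, t3, t4, t5}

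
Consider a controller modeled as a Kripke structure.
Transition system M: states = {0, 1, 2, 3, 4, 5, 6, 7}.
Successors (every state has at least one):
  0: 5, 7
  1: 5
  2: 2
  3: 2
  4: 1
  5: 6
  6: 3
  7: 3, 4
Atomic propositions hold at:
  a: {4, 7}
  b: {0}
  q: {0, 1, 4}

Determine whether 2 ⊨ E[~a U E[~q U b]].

Sat(~a) = {0, 1, 2, 3, 5, 6}
Sat(~q) = {2, 3, 5, 6, 7}
E[~q U b]: least fixpoint, start Z0 = Sat(b) = {0}, add states in Sat(~q) with some successor in Z. Already a fixed point.
Sat(E[~q U b]) = {0}
E[~a U E[~q U b]]: least fixpoint, start Z0 = Sat(E[~q U b]) = {0}, add states in Sat(~a) with some successor in Z. Already a fixed point.
Sat(E[~a U E[~q U b]]) = {0}
2 ∉ Sat(E[~a U E[~q U b]]) = {0}, so the formula does not hold at 2.

No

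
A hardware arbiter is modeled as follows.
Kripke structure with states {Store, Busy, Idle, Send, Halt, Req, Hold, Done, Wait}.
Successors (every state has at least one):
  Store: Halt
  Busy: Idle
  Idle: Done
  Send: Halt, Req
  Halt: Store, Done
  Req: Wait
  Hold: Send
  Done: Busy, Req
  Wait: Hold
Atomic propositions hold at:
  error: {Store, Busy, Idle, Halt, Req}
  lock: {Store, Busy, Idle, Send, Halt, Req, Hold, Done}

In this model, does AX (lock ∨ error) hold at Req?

Sat(lock ∨ error) = {Store, Busy, Idle, Send, Halt, Req, Hold, Done}
Sat(AX (lock ∨ error)) = {s : every successor in {Store, Busy, Idle, Send, Halt, Req, Hold, Done}} = {Store, Busy, Idle, Send, Halt, Hold, Done, Wait}
Req ∉ Sat(AX (lock ∨ error)) = {Store, Busy, Idle, Send, Halt, Hold, Done, Wait}, so the formula does not hold at Req.

No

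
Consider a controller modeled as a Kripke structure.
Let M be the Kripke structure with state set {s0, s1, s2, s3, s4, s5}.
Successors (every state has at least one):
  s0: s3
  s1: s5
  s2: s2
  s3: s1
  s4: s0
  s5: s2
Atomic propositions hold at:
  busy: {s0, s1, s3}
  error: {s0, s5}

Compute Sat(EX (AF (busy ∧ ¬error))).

Sat(¬error) = {s1, s2, s3, s4}
Sat(busy ∧ ¬error) = {s1, s3}
AF (busy ∧ ¬error): least fixpoint, start Z0 = {s1, s3}, add states with every successor in Z. Z1 = {s0, s1, s3}; Z2 = {s0, s1, s3, s4}; fixed.
Sat(AF (busy ∧ ¬error)) = {s0, s1, s3, s4}
Sat(EX (AF (busy ∧ ¬error))) = {s : some successor in {s0, s1, s3, s4}} = {s0, s3, s4}

{s0, s3, s4}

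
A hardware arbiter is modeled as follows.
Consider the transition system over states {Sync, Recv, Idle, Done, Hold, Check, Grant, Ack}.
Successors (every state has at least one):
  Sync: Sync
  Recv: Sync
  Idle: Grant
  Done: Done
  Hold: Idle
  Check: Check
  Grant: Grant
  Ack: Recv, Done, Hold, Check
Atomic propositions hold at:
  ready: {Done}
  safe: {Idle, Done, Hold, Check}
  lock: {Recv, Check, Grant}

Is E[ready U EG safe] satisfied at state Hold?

No

EG safe: greatest fixpoint, start Z0 = {Idle, Done, Hold, Check}, keep only states in Sat with some successor in Z. Z1 = {Done, Hold, Check}; Z2 = {Done, Check}; fixed.
Sat(EG safe) = {Done, Check}
E[ready U EG safe]: least fixpoint, start Z0 = Sat(EG safe) = {Done, Check}, add states in Sat(ready) with some successor in Z. Already a fixed point.
Sat(E[ready U EG safe]) = {Done, Check}
Hold ∉ Sat(E[ready U EG safe]) = {Done, Check}, so the formula does not hold at Hold.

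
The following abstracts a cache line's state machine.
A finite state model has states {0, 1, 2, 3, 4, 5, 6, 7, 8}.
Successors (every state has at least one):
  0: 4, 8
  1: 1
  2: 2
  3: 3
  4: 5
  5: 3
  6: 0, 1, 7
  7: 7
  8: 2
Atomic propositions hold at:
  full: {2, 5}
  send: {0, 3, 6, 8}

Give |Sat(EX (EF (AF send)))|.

5

AF send: least fixpoint, start Z0 = {0, 3, 6, 8}, add states with every successor in Z. Z1 = {0, 3, 5, 6, 8}; Z2 = {0, 3, 4, 5, 6, 8}; fixed.
Sat(AF send) = {0, 3, 4, 5, 6, 8}
EF (AF send): least fixpoint, start Z0 = {0, 3, 4, 5, 6, 8}, add states with some successor in Z. Already a fixed point.
Sat(EF (AF send)) = {0, 3, 4, 5, 6, 8}
Sat(EX (EF (AF send))) = {s : some successor in {0, 3, 4, 5, 6, 8}} = {0, 3, 4, 5, 6}
|Sat(EX (EF (AF send)))| = |{0, 3, 4, 5, 6}| = 5.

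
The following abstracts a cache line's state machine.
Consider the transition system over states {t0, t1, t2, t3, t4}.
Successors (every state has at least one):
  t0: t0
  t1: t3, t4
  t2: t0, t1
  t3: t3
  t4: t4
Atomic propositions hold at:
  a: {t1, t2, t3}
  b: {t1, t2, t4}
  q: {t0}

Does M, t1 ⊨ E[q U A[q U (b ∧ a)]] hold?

Yes

Sat(b ∧ a) = {t1, t2}
A[q U (b ∧ a)]: least fixpoint, start Z0 = Sat((b ∧ a)) = {t1, t2}, add states in Sat(q) with every successor in Z. Already a fixed point.
Sat(A[q U (b ∧ a)]) = {t1, t2}
E[q U A[q U (b ∧ a)]]: least fixpoint, start Z0 = Sat(A[q U (b ∧ a)]) = {t1, t2}, add states in Sat(q) with some successor in Z. Already a fixed point.
Sat(E[q U A[q U (b ∧ a)]]) = {t1, t2}
t1 ∈ Sat(E[q U A[q U (b ∧ a)]]) = {t1, t2}, so the formula holds at t1.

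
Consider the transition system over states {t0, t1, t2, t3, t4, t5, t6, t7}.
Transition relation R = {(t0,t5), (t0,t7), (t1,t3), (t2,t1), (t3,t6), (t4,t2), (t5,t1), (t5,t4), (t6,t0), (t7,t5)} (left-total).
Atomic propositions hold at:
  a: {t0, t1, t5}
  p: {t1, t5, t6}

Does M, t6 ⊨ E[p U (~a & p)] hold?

Sat(~a) = {t2, t3, t4, t6, t7}
Sat(~a & p) = {t6}
E[p U (~a & p)]: least fixpoint, start Z0 = Sat((~a & p)) = {t6}, add states in Sat(p) with some successor in Z. Already a fixed point.
Sat(E[p U (~a & p)]) = {t6}
t6 ∈ Sat(E[p U (~a & p)]) = {t6}, so the formula holds at t6.

Yes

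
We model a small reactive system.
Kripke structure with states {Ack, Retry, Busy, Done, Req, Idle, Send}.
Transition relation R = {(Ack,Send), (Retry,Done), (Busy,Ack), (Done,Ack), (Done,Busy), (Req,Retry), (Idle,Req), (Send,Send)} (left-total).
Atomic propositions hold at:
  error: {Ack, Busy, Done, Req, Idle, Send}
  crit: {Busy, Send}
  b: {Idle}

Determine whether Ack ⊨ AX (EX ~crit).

Sat(~crit) = {Ack, Retry, Done, Req, Idle}
Sat(EX ~crit) = {s : some successor in {Ack, Retry, Done, Req, Idle}} = {Retry, Busy, Done, Req, Idle}
Sat(AX (EX ~crit)) = {s : every successor in {Retry, Busy, Done, Req, Idle}} = {Retry, Req, Idle}
Ack ∉ Sat(AX (EX ~crit)) = {Retry, Req, Idle}, so the formula does not hold at Ack.

No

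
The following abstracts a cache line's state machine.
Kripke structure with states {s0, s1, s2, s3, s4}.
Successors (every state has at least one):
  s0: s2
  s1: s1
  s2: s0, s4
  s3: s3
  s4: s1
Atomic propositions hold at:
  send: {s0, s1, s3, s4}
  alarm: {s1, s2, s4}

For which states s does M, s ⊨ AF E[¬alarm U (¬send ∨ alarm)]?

{s0, s1, s2, s4}

Sat(¬alarm) = {s0, s3}
Sat(¬send) = {s2}
Sat(¬send ∨ alarm) = {s1, s2, s4}
E[¬alarm U (¬send ∨ alarm)]: least fixpoint, start Z0 = Sat((¬send ∨ alarm)) = {s1, s2, s4}, add states in Sat(¬alarm) with some successor in Z. Z1 = {s0, s1, s2, s4}; fixed.
Sat(E[¬alarm U (¬send ∨ alarm)]) = {s0, s1, s2, s4}
AF E[¬alarm U (¬send ∨ alarm)]: least fixpoint, start Z0 = {s0, s1, s2, s4}, add states with every successor in Z. Already a fixed point.
Sat(AF E[¬alarm U (¬send ∨ alarm)]) = {s0, s1, s2, s4}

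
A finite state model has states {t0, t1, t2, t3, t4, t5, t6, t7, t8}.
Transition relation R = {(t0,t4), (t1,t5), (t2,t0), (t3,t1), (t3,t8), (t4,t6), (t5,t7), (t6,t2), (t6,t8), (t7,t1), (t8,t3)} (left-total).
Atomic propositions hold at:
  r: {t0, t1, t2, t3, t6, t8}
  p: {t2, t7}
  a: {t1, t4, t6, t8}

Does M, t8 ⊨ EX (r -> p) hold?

No

Sat(r -> p) = {t2, t4, t5, t7}
Sat(EX (r -> p)) = {s : some successor in {t2, t4, t5, t7}} = {t0, t1, t5, t6}
t8 ∉ Sat(EX (r -> p)) = {t0, t1, t5, t6}, so the formula does not hold at t8.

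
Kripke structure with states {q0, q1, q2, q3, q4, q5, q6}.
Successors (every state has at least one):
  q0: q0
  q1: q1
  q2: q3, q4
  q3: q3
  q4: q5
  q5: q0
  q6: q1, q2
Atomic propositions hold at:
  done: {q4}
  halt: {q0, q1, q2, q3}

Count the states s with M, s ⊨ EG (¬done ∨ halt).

Sat(¬done) = {q0, q1, q2, q3, q5, q6}
Sat(¬done ∨ halt) = {q0, q1, q2, q3, q5, q6}
EG (¬done ∨ halt): greatest fixpoint, start Z0 = {q0, q1, q2, q3, q5, q6}, keep only states in Sat with some successor in Z. Already a fixed point.
Sat(EG (¬done ∨ halt)) = {q0, q1, q2, q3, q5, q6}
|Sat(EG (¬done ∨ halt))| = |{q0, q1, q2, q3, q5, q6}| = 6.

6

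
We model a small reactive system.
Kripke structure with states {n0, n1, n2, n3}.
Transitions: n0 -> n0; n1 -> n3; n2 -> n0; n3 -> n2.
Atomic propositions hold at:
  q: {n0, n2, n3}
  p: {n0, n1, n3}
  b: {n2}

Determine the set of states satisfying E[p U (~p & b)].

{n1, n2, n3}

Sat(~p) = {n2}
Sat(~p & b) = {n2}
E[p U (~p & b)]: least fixpoint, start Z0 = Sat((~p & b)) = {n2}, add states in Sat(p) with some successor in Z. Z1 = {n2, n3}; Z2 = {n1, n2, n3}; fixed.
Sat(E[p U (~p & b)]) = {n1, n2, n3}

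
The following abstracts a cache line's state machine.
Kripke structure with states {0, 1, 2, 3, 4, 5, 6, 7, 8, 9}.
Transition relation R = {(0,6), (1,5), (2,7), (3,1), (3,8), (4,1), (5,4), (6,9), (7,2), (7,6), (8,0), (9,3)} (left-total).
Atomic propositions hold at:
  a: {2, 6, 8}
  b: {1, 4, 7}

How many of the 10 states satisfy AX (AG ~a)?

3

Sat(~a) = {0, 1, 3, 4, 5, 7, 9}
AG ~a: greatest fixpoint, start Z0 = {0, 1, 3, 4, 5, 7, 9}, keep only states in Sat with every successor in Z. Z1 = {1, 4, 5, 9}; Z2 = {1, 4, 5}; fixed.
Sat(AG ~a) = {1, 4, 5}
Sat(AX (AG ~a)) = {s : every successor in {1, 4, 5}} = {1, 4, 5}
|Sat(AX (AG ~a))| = |{1, 4, 5}| = 3.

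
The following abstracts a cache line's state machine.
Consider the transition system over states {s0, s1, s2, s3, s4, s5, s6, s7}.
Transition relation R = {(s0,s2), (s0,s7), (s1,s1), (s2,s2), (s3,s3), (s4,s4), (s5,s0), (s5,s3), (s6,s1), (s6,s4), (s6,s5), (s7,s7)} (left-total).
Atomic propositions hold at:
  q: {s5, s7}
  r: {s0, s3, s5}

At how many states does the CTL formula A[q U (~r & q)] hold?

Sat(~r) = {s1, s2, s4, s6, s7}
Sat(~r & q) = {s7}
A[q U (~r & q)]: least fixpoint, start Z0 = Sat((~r & q)) = {s7}, add states in Sat(q) with every successor in Z. Already a fixed point.
Sat(A[q U (~r & q)]) = {s7}
|Sat(A[q U (~r & q)])| = |{s7}| = 1.

1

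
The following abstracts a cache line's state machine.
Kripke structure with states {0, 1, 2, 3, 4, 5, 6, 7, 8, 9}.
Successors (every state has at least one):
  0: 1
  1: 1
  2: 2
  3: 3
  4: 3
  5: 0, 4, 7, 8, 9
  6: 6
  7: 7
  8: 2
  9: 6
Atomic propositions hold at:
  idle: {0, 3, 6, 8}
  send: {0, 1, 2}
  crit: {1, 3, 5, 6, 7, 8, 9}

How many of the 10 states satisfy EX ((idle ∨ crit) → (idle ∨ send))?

9

Sat(idle ∨ crit) = {0, 1, 3, 5, 6, 7, 8, 9}
Sat(idle ∨ send) = {0, 1, 2, 3, 6, 8}
Sat((idle ∨ crit) → (idle ∨ send)) = {0, 1, 2, 3, 4, 6, 8}
Sat(EX ((idle ∨ crit) → (idle ∨ send))) = {s : some successor in {0, 1, 2, 3, 4, 6, 8}} = {0, 1, 2, 3, 4, 5, 6, 8, 9}
|Sat(EX ((idle ∨ crit) → (idle ∨ send)))| = |{0, 1, 2, 3, 4, 5, 6, 8, 9}| = 9.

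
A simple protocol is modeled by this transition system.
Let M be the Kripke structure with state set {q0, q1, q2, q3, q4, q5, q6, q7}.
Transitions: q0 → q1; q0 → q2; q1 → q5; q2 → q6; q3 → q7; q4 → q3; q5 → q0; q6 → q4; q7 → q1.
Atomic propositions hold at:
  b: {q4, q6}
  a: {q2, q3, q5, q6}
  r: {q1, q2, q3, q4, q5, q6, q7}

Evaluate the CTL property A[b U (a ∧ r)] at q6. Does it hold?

Yes

Sat(a ∧ r) = {q2, q3, q5, q6}
A[b U (a ∧ r)]: least fixpoint, start Z0 = Sat((a ∧ r)) = {q2, q3, q5, q6}, add states in Sat(b) with every successor in Z. Z1 = {q2, q3, q4, q5, q6}; fixed.
Sat(A[b U (a ∧ r)]) = {q2, q3, q4, q5, q6}
q6 ∈ Sat(A[b U (a ∧ r)]) = {q2, q3, q4, q5, q6}, so the formula holds at q6.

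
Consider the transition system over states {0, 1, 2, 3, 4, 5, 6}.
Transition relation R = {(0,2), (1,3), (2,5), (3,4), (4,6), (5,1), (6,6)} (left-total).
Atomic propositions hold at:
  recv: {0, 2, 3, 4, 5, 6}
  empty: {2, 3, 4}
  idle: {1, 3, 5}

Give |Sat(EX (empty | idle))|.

5

Sat(empty | idle) = {1, 2, 3, 4, 5}
Sat(EX (empty | idle)) = {s : some successor in {1, 2, 3, 4, 5}} = {0, 1, 2, 3, 5}
|Sat(EX (empty | idle))| = |{0, 1, 2, 3, 5}| = 5.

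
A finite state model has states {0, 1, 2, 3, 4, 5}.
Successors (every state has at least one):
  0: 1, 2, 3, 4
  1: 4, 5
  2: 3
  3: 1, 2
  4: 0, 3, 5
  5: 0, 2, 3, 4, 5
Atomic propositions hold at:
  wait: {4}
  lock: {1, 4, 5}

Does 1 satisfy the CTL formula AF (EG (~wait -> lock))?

Yes

Sat(~wait) = {0, 1, 2, 3, 5}
Sat(~wait -> lock) = {1, 4, 5}
EG (~wait -> lock): greatest fixpoint, start Z0 = {1, 4, 5}, keep only states in Sat with some successor in Z. Already a fixed point.
Sat(EG (~wait -> lock)) = {1, 4, 5}
AF (EG (~wait -> lock)): least fixpoint, start Z0 = {1, 4, 5}, add states with every successor in Z. Already a fixed point.
Sat(AF (EG (~wait -> lock))) = {1, 4, 5}
1 ∈ Sat(AF (EG (~wait -> lock))) = {1, 4, 5}, so the formula holds at 1.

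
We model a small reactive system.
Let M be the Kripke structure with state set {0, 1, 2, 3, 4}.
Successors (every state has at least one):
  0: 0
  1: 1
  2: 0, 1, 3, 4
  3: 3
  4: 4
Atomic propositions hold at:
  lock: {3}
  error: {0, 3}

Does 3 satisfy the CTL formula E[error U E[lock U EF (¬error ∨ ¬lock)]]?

Sat(¬error) = {1, 2, 4}
Sat(¬lock) = {0, 1, 2, 4}
Sat(¬error ∨ ¬lock) = {0, 1, 2, 4}
EF (¬error ∨ ¬lock): least fixpoint, start Z0 = {0, 1, 2, 4}, add states with some successor in Z. Already a fixed point.
Sat(EF (¬error ∨ ¬lock)) = {0, 1, 2, 4}
E[lock U EF (¬error ∨ ¬lock)]: least fixpoint, start Z0 = Sat(EF (¬error ∨ ¬lock)) = {0, 1, 2, 4}, add states in Sat(lock) with some successor in Z. Already a fixed point.
Sat(E[lock U EF (¬error ∨ ¬lock)]) = {0, 1, 2, 4}
E[error U E[lock U EF (¬error ∨ ¬lock)]]: least fixpoint, start Z0 = Sat(E[lock U EF (¬error ∨ ¬lock)]) = {0, 1, 2, 4}, add states in Sat(error) with some successor in Z. Already a fixed point.
Sat(E[error U E[lock U EF (¬error ∨ ¬lock)]]) = {0, 1, 2, 4}
3 ∉ Sat(E[error U E[lock U EF (¬error ∨ ¬lock)]]) = {0, 1, 2, 4}, so the formula does not hold at 3.

No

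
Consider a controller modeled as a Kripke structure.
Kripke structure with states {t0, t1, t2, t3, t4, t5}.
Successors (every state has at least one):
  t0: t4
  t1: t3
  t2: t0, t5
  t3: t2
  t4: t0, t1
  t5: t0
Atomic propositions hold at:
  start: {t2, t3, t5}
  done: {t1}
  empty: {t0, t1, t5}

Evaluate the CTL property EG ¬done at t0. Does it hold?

Sat(¬done) = {t0, t2, t3, t4, t5}
EG ¬done: greatest fixpoint, start Z0 = {t0, t2, t3, t4, t5}, keep only states in Sat with some successor in Z. Already a fixed point.
Sat(EG ¬done) = {t0, t2, t3, t4, t5}
t0 ∈ Sat(EG ¬done) = {t0, t2, t3, t4, t5}, so the formula holds at t0.

Yes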